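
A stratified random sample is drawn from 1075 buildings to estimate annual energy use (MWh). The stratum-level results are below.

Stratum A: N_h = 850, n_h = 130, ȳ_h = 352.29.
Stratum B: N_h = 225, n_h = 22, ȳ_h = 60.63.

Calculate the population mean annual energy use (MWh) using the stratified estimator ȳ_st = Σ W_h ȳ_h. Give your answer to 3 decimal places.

N = Σ N_h = 1075. Stratum weights W_h = N_h/N.
ȳ_st = (850·352.29 + 225·60.63) / 1075 = 291.24488

ȳ_st ≈ 291.245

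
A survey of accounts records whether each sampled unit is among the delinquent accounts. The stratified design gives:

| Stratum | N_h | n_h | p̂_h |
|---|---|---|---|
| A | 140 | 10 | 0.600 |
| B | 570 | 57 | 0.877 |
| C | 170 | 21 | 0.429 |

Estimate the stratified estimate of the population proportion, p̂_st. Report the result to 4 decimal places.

p̂_st ≈ 0.7464

N = 880; stratum weights W_h = N_h/N.
p̂_st = Σ W_h p̂_h = (140·0.600 + 570·0.877 + 170·0.429)/880 = 0.74639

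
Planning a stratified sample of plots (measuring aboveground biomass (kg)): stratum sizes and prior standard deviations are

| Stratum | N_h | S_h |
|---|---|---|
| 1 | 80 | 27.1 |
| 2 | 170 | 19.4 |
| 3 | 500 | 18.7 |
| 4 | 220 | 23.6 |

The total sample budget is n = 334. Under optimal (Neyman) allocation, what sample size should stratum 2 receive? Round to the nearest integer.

55

Neyman allocation: n_h = n · N_h S_h / Σ N_i S_i, with n = 334.
  stratum 1: N_h·S_h = 80·27.1 = 2168.00
  stratum 2: N_h·S_h = 170·19.4 = 3298.00
  stratum 3: N_h·S_h = 500·18.7 = 9350.00
  stratum 4: N_h·S_h = 220·23.6 = 5192.00
Σ N_h S_h = 20008.00
n for stratum 2 = 334·3298.00/20008.00 = 55.055 → 55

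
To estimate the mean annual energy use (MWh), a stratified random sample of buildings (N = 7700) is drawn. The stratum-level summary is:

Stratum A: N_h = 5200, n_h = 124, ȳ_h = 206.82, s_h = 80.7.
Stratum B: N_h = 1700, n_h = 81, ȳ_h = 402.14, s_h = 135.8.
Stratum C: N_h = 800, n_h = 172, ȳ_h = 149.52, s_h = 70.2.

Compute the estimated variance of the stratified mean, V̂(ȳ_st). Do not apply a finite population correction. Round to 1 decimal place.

V̂(ȳ_st) ≈ 35.4

V̂(ȳ_st) = Σ W_h² s_h²/n_h, with W_h = N_h/N and N = 7700:
  stratum A: (5200/7700)²·80.7²/124 = 23.9525
  stratum B: (1700/7700)²·135.8²/81 = 11.0976
  stratum C: (800/7700)²·70.2²/172 = 0.309275
V̂(ȳ_st) = 35.3594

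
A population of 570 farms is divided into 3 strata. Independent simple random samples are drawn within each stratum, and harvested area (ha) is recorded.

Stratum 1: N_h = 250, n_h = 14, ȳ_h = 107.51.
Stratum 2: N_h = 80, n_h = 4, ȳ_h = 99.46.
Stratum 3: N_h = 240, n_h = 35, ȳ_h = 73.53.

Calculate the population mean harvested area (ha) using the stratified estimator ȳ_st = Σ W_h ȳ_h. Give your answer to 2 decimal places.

ȳ_st ≈ 92.07

N = Σ N_h = 570. Stratum weights W_h = N_h/N.
ȳ_st = (250·107.51 + 80·99.46 + 240·73.53) / 570 = 92.0728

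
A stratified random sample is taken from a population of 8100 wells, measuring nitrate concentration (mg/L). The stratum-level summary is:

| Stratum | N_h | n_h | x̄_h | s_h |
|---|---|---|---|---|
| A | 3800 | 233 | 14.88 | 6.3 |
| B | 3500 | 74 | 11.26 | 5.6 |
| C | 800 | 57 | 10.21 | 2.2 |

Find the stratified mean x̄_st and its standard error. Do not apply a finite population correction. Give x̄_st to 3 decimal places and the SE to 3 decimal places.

x̄_st = Σ W_h x̄_h = (3800·14.88 + 3500·11.26 + 800·10.21)/8100 = 12.85457
V̂(x̄_st) = Σ W_h² s_h²/n_h, with W_h = N_h/N and N = 8100:
  stratum A: (3800/8100)²·6.3²/233 = 0.0374906
  stratum B: (3500/8100)²·5.6²/74 = 0.0791244
  stratum C: (800/8100)²·2.2²/57 = 0.000828286
V̂(x̄_st) = 0.117443
SE(x̄_st) = √0.117443 = 0.3427

x̄_st ≈ 12.855, SE ≈ 0.343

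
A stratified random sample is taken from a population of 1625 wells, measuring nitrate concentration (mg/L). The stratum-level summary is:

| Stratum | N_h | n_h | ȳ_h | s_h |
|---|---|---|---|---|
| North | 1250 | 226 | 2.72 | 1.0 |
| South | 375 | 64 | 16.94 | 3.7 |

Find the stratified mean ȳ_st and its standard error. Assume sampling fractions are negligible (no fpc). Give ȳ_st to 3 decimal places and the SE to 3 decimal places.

ȳ_st ≈ 6.002, SE ≈ 0.118

ȳ_st = Σ W_h ȳ_h = (1250·2.72 + 375·16.94)/1625 = 6.00154
V̂(ȳ_st) = Σ W_h² s_h²/n_h, with W_h = N_h/N and N = 1625:
  stratum North: (1250/1625)²·1.0²/226 = 0.00261821
  stratum South: (375/1625)²·3.7²/64 = 0.0113915
V̂(ȳ_st) = 0.0140097
SE(ȳ_st) = √0.0140097 = 0.118362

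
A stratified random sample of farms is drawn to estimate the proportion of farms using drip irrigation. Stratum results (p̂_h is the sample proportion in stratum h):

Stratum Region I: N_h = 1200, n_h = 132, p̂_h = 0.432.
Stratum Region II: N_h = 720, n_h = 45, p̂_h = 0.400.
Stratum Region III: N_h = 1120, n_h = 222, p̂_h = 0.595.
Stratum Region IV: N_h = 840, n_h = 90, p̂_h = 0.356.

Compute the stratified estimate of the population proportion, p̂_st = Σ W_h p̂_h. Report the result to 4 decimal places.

N = 3880; stratum weights W_h = N_h/N.
p̂_st = Σ W_h p̂_h = (1200·0.432 + 720·0.400 + 1120·0.595 + 840·0.356)/3880 = 0.45666

p̂_st ≈ 0.4567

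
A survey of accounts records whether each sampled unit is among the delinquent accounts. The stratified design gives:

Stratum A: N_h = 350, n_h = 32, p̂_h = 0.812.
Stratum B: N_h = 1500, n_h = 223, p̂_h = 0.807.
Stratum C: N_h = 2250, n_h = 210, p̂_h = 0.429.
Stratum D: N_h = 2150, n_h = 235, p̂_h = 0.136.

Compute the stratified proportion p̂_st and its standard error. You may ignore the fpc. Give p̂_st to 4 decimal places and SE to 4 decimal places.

p̂_st ≈ 0.4404, SE ≈ 0.0163

N = 6250; stratum weights W_h = N_h/N.
p̂_st = Σ W_h p̂_h = (350·0.812 + 1500·0.807 + 2250·0.429 + 2150·0.136)/6250 = 0.44038
V̂(p̂_st) = Σ W_h² p̂_h(1−p̂_h)/(n_h−1):
  stratum A: (350/6250)²·0.812·0.188/31 = 1.54429e-05
  stratum B: (1500/6250)²·0.807·0.193/222 = 4.04111e-05
  stratum C: (2250/6250)²·0.429·0.571/209 = 0.000151898
  stratum D: (2150/6250)²·0.136·0.864/234 = 5.94229e-05
V̂(p̂_st) = 0.000267175; SE = √V̂ = 0.0163455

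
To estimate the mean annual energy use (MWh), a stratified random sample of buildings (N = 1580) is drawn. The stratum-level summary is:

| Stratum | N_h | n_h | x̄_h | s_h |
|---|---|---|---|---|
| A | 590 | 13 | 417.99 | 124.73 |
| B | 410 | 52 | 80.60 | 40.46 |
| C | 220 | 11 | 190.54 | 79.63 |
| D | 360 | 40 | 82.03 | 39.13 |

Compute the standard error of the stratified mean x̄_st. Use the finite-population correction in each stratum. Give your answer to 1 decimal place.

V̂(x̄_st) = Σ W_h² (1 − n_h/N_h) s_h²/n_h, with W_h = N_h/N and N = 1580:
  stratum A: (590/1580)²·(1 − 13/590)·124.73²/13 = 163.197
  stratum B: (410/1580)²·(1 − 52/410)·40.46²/52 = 1.85098
  stratum C: (220/1580)²·(1 − 11/220)·79.63²/11 = 10.6173
  stratum D: (360/1580)²·(1 − 40/360)·39.13²/40 = 1.76644
V̂(x̄_st) = 177.432
SE(x̄_st) = √177.432 = 13.3204

SE(x̄_st) ≈ 13.3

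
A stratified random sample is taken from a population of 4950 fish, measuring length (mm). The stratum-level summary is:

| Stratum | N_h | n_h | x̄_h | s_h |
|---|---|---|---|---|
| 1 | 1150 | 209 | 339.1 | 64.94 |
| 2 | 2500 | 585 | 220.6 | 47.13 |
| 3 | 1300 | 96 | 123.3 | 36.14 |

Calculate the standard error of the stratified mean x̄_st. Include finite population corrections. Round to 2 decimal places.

V̂(x̄_st) = Σ W_h² (1 − n_h/N_h) s_h²/n_h, with W_h = N_h/N and N = 4950:
  stratum 1: (1150/4950)²·(1 − 209/1150)·64.94²/209 = 0.891159
  stratum 2: (2500/4950)²·(1 − 585/2500)·47.13²/585 = 0.741886
  stratum 3: (1300/4950)²·(1 − 96/1300)·36.14²/96 = 0.86909
V̂(x̄_st) = 2.50214
SE(x̄_st) = √2.50214 = 1.58181

SE(x̄_st) ≈ 1.58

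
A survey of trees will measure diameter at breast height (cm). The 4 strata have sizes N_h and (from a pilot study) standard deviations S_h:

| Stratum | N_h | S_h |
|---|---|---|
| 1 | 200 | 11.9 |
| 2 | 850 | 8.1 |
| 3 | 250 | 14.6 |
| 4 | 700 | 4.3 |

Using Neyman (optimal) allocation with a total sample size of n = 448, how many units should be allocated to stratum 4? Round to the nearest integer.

85

Neyman allocation: n_h = n · N_h S_h / Σ N_i S_i, with n = 448.
  stratum 1: N_h·S_h = 200·11.9 = 2380.00
  stratum 2: N_h·S_h = 850·8.1 = 6885.00
  stratum 3: N_h·S_h = 250·14.6 = 3650.00
  stratum 4: N_h·S_h = 700·4.3 = 3010.00
Σ N_h S_h = 15925.00
n for stratum 4 = 448·3010.00/15925.00 = 84.677 → 85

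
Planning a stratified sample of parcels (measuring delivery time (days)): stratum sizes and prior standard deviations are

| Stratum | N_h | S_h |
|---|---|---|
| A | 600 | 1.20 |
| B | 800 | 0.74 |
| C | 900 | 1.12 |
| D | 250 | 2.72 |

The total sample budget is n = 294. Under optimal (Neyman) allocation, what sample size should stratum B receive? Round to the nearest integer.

Neyman allocation: n_h = n · N_h S_h / Σ N_i S_i, with n = 294.
  stratum A: N_h·S_h = 600·1.20 = 720.00
  stratum B: N_h·S_h = 800·0.74 = 592.00
  stratum C: N_h·S_h = 900·1.12 = 1008.00
  stratum D: N_h·S_h = 250·2.72 = 680.00
Σ N_h S_h = 3000.00
n for stratum B = 294·592.00/3000.00 = 58.016 → 58

58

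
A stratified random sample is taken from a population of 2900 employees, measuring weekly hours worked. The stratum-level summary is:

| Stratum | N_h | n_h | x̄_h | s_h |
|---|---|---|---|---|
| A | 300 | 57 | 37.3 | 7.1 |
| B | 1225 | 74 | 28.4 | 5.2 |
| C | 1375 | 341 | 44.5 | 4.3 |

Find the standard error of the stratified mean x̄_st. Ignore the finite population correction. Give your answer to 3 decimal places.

V̂(x̄_st) = Σ W_h² s_h²/n_h, with W_h = N_h/N and N = 2900:
  stratum A: (300/2900)²·7.1²/57 = 0.0094643
  stratum B: (1225/2900)²·5.2²/74 = 0.0652005
  stratum C: (1375/2900)²·4.3²/341 = 0.0121897
V̂(x̄_st) = 0.0868545
SE(x̄_st) = √0.0868545 = 0.294711

SE(x̄_st) ≈ 0.295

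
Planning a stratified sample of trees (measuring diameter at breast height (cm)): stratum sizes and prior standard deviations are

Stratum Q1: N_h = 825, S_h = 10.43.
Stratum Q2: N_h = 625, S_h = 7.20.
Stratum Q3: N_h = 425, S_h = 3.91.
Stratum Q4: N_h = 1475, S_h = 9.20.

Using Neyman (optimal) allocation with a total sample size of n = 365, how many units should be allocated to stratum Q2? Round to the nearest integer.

58

Neyman allocation: n_h = n · N_h S_h / Σ N_i S_i, with n = 365.
  stratum Q1: N_h·S_h = 825·10.43 = 8604.75
  stratum Q2: N_h·S_h = 625·7.20 = 4500.00
  stratum Q3: N_h·S_h = 425·3.91 = 1661.75
  stratum Q4: N_h·S_h = 1475·9.20 = 13570.00
Σ N_h S_h = 28336.50
n for stratum Q2 = 365·4500.00/28336.50 = 57.964 → 58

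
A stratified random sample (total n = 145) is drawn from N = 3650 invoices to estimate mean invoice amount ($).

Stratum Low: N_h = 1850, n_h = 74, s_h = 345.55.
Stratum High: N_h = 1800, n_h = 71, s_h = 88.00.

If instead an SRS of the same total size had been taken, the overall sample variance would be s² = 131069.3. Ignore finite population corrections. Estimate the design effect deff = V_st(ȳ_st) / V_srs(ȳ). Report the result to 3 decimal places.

deff ≈ 0.488

V̂(ȳ_st) = Σ W_h² s_h²/n_h, with W_h = N_h/N and N = 3650:
  stratum Low: (1850/3650)²·345.55²/74 = 414.522
  stratum High: (1800/3650)²·88.00²/71 = 26.5257
V_st = 441.048
V_srs = s²/n = 131069.3/145 = 903.926
deff = V_st / V_srs = 441.048/903.926 = 0.4879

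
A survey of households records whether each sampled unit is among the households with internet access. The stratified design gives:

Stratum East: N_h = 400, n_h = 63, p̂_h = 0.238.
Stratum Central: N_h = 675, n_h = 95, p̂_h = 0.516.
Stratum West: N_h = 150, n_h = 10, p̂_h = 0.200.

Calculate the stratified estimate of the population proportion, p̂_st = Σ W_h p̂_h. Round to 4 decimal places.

p̂_st ≈ 0.3865

N = 1225; stratum weights W_h = N_h/N.
p̂_st = Σ W_h p̂_h = (400·0.238 + 675·0.516 + 150·0.200)/1225 = 0.38653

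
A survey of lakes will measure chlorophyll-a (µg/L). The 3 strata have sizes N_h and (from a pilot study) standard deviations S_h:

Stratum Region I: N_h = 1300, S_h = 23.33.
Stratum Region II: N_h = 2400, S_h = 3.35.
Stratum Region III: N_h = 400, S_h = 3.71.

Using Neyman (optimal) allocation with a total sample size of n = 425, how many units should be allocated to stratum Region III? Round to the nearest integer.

Neyman allocation: n_h = n · N_h S_h / Σ N_i S_i, with n = 425.
  stratum Region I: N_h·S_h = 1300·23.33 = 30329.00
  stratum Region II: N_h·S_h = 2400·3.35 = 8040.00
  stratum Region III: N_h·S_h = 400·3.71 = 1484.00
Σ N_h S_h = 39853.00
n for stratum Region III = 425·1484.00/39853.00 = 15.826 → 16

16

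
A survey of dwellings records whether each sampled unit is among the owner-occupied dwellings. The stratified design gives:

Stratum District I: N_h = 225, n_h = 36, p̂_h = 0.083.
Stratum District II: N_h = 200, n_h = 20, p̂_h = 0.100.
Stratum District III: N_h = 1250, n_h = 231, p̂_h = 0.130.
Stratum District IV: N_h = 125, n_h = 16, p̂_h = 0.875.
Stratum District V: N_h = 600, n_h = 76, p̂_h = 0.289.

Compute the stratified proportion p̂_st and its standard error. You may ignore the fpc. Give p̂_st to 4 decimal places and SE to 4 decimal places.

N = 2400; stratum weights W_h = N_h/N.
p̂_st = Σ W_h p̂_h = (225·0.083 + 200·0.100 + 1250·0.130 + 125·0.875 + 600·0.289)/2400 = 0.20165
V̂(p̂_st) = Σ W_h² p̂_h(1−p̂_h)/(n_h−1):
  stratum District I: (225/2400)²·0.083·0.917/35 = 1.91127e-05
  stratum District II: (200/2400)²·0.100·0.900/19 = 3.28947e-05
  stratum District III: (1250/2400)²·0.130·0.870/230 = 0.000133393
  stratum District IV: (125/2400)²·0.875·0.125/15 = 1.97799e-05
  stratum District V: (600/2400)²·0.289·0.711/75 = 0.000171232
V̂(p̂_st) = 0.000376413; SE = √V̂ = 0.0194014

p̂_st ≈ 0.2016, SE ≈ 0.0194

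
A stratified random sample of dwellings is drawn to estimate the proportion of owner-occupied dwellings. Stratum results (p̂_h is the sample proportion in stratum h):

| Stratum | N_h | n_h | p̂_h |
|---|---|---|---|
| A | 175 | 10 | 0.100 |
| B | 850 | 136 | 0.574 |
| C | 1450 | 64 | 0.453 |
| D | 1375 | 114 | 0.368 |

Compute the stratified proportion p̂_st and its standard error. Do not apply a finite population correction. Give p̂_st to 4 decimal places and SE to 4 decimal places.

p̂_st ≈ 0.4333, SE ≈ 0.0305

N = 3850; stratum weights W_h = N_h/N.
p̂_st = Σ W_h p̂_h = (175·0.100 + 850·0.574 + 1450·0.453 + 1375·0.368)/3850 = 0.43331
V̂(p̂_st) = Σ W_h² p̂_h(1−p̂_h)/(n_h−1):
  stratum A: (175/3850)²·0.100·0.900/9 = 2.06612e-05
  stratum B: (850/3850)²·0.574·0.426/135 = 8.82885e-05
  stratum C: (1450/3850)²·0.453·0.547/63 = 0.000557904
  stratum D: (1375/3850)²·0.368·0.632/113 = 0.000262525
V̂(p̂_st) = 0.000929379; SE = √V̂ = 0.0304857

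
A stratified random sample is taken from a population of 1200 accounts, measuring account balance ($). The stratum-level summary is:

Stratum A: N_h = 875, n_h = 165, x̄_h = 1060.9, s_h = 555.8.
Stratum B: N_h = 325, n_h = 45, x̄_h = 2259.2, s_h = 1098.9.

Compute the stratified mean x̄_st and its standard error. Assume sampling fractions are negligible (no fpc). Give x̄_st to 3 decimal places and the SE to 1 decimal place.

x̄_st = Σ W_h x̄_h = (875·1060.9 + 325·2259.2)/1200 = 1385.43958
V̂(x̄_st) = Σ W_h² s_h²/n_h, with W_h = N_h/N and N = 1200:
  stratum A: (875/1200)²·555.8²/165 = 995.421
  stratum B: (325/1200)²·1098.9²/45 = 1968.38
V̂(x̄_st) = 2963.8
SE(x̄_st) = √2963.8 = 54.4408

x̄_st ≈ 1385.440, SE ≈ 54.4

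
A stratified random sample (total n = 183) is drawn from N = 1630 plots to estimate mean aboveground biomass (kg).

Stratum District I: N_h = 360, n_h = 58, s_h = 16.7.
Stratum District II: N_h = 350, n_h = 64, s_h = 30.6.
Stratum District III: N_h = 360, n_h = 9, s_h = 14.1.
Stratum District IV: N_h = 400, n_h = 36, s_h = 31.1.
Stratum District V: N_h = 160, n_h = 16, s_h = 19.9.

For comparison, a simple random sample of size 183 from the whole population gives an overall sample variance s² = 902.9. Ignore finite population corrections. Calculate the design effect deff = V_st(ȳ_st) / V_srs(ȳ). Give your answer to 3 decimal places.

V̂(ȳ_st) = Σ W_h² s_h²/n_h, with W_h = N_h/N and N = 1630:
  stratum District I: (360/1630)²·16.7²/58 = 0.23455
  stratum District II: (350/1630)²·30.6²/64 = 0.674565
  stratum District III: (360/1630)²·14.1²/9 = 1.07752
  stratum District IV: (400/1630)²·31.1²/36 = 1.61794
  stratum District V: (160/1630)²·19.9²/16 = 0.238479
V_st = 3.84306
V_srs = s²/n = 902.9/183 = 4.93388
deff = V_st / V_srs = 3.84306/4.93388 = 0.7789

deff ≈ 0.779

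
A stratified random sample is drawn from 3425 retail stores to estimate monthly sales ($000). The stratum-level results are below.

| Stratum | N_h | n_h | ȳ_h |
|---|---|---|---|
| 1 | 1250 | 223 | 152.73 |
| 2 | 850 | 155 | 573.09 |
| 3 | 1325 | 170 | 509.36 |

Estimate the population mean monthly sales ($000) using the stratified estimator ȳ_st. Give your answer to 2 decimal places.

N = Σ N_h = 3425. Stratum weights W_h = N_h/N.
ȳ_st = (1250·152.73 + 850·573.09 + 1325·509.36) / 3425 = 395.0193

ȳ_st ≈ 395.02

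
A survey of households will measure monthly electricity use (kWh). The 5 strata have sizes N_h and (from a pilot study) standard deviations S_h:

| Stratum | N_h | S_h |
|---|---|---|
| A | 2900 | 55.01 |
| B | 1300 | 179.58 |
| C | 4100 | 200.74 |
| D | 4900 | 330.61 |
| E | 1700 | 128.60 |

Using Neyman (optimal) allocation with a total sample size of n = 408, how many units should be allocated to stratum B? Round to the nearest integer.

Neyman allocation: n_h = n · N_h S_h / Σ N_i S_i, with n = 408.
  stratum A: N_h·S_h = 2900·55.01 = 159529.00
  stratum B: N_h·S_h = 1300·179.58 = 233454.00
  stratum C: N_h·S_h = 4100·200.74 = 823034.00
  stratum D: N_h·S_h = 4900·330.61 = 1619989.00
  stratum E: N_h·S_h = 1700·128.60 = 218620.00
Σ N_h S_h = 3054626.00
n for stratum B = 408·233454.00/3054626.00 = 31.182 → 31

31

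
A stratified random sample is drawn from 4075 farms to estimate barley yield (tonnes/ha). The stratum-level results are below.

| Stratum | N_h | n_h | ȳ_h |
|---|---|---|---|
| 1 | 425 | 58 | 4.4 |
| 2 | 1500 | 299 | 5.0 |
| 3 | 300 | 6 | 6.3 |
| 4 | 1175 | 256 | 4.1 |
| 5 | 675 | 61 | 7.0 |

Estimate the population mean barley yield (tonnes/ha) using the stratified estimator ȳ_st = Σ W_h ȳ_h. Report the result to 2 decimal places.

N = Σ N_h = 4075. Stratum weights W_h = N_h/N.
ȳ_st = (425·4.4 + 1500·5.0 + 300·6.3 + 1175·4.1 + 675·7.0) / 4075 = 5.1049

ȳ_st ≈ 5.10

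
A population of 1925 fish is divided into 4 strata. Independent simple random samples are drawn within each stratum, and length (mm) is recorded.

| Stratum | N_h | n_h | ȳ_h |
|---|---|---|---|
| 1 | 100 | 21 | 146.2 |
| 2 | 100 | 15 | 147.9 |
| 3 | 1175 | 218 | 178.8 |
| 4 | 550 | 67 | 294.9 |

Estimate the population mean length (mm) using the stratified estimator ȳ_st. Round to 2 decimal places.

N = Σ N_h = 1925. Stratum weights W_h = N_h/N.
ȳ_st = (100·146.2 + 100·147.9 + 1175·178.8 + 550·294.9) / 1925 = 208.6727

ȳ_st ≈ 208.67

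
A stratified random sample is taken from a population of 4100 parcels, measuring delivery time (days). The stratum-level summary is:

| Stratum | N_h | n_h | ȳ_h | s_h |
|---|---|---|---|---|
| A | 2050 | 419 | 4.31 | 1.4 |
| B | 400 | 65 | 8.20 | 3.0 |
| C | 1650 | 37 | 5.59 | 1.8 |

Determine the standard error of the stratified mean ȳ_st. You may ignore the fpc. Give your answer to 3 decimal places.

SE(ȳ_st) ≈ 0.129

V̂(ȳ_st) = Σ W_h² s_h²/n_h, with W_h = N_h/N and N = 4100:
  stratum A: (2050/4100)²·1.4²/419 = 0.00116945
  stratum B: (400/4100)²·3.0²/65 = 0.0013179
  stratum C: (1650/4100)²·1.8²/37 = 0.0141822
V̂(ȳ_st) = 0.0166695
SE(ȳ_st) = √0.0166695 = 0.129111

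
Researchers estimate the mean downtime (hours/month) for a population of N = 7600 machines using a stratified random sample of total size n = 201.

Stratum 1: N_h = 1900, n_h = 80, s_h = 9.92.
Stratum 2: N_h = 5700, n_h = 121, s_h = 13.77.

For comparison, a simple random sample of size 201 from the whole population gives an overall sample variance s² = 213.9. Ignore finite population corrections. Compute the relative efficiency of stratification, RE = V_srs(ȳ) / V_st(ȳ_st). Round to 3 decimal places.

V̂(ȳ_st) = Σ W_h² s_h²/n_h, with W_h = N_h/N and N = 7600:
  stratum 1: (1900/7600)²·9.92²/80 = 0.07688
  stratum 2: (5700/7600)²·13.77²/121 = 0.881465
V_st = 0.958345
V_srs = s²/n = 213.9/201 = 1.06418
Relative efficiency = V_srs / V_st = 1.06418/0.958345 = 1.1104

RE ≈ 1.110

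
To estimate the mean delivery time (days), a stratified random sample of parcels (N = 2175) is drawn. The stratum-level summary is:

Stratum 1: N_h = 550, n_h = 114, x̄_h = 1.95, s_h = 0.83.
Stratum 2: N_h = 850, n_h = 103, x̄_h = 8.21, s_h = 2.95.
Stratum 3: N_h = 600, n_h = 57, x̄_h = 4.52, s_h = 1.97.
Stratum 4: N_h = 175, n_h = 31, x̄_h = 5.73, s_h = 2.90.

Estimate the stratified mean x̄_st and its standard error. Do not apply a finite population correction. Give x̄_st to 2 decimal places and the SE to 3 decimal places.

x̄_st ≈ 5.41, SE ≈ 0.142

x̄_st = Σ W_h x̄_h = (550·1.95 + 850·8.21 + 600·4.52 + 175·5.73)/2175 = 5.40954
V̂(x̄_st) = Σ W_h² s_h²/n_h, with W_h = N_h/N and N = 2175:
  stratum 1: (550/2175)²·0.83²/114 = 0.000386419
  stratum 2: (850/2175)²·2.95²/103 = 0.0129041
  stratum 3: (600/2175)²·1.97²/57 = 0.00518133
  stratum 4: (175/2175)²·2.90²/31 = 0.00175627
V̂(x̄_st) = 0.0202281
SE(x̄_st) = √0.0202281 = 0.142225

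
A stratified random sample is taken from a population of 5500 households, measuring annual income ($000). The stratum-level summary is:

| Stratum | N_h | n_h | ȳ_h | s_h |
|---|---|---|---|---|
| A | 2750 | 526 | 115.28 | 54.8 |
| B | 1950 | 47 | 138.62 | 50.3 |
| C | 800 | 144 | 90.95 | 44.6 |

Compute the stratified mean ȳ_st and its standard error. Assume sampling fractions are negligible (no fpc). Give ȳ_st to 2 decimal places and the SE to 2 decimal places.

ȳ_st ≈ 120.02, SE ≈ 2.91

ȳ_st = Σ W_h ȳ_h = (2750·115.28 + 1950·138.62 + 800·90.95)/5500 = 120.01618
V̂(ȳ_st) = Σ W_h² s_h²/n_h, with W_h = N_h/N and N = 5500:
  stratum A: (2750/5500)²·54.8²/526 = 1.4273
  stratum B: (1950/5500)²·50.3²/47 = 6.76678
  stratum C: (800/5500)²·44.6²/144 = 0.292255
V̂(ȳ_st) = 8.48633
SE(ȳ_st) = √8.48633 = 2.91313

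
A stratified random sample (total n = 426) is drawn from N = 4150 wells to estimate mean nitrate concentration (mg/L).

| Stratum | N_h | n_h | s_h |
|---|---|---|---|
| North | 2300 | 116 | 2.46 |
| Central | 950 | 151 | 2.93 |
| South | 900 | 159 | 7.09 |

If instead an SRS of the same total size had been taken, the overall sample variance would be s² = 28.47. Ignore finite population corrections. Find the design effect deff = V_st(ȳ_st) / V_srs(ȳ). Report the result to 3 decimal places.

deff ≈ 0.507

V̂(ȳ_st) = Σ W_h² s_h²/n_h, with W_h = N_h/N and N = 4150:
  stratum North: (2300/4150)²·2.46²/116 = 0.016024
  stratum Central: (950/4150)²·2.93²/151 = 0.00297927
  stratum South: (900/4150)²·7.09²/159 = 0.0148691
V_st = 0.0338724
V_srs = s²/n = 28.47/426 = 0.066831
deff = V_st / V_srs = 0.0338724/0.066831 = 0.5068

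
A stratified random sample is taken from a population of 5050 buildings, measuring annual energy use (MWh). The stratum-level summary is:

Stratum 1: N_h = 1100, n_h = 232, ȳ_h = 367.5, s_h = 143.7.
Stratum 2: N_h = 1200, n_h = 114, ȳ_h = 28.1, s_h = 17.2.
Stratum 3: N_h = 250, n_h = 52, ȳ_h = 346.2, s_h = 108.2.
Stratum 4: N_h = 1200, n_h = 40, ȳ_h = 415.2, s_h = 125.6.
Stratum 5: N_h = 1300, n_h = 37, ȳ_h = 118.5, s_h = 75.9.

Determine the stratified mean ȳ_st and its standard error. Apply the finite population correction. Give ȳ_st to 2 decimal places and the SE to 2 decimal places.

ȳ_st ≈ 233.03, SE ≈ 5.95

ȳ_st = Σ W_h ȳ_h = (1100·367.5 + 1200·28.1 + 250·346.2 + 1200·415.2 + 1300·118.5)/5050 = 233.03168
V̂(ȳ_st) = Σ W_h² (1 − n_h/N_h) s_h²/n_h, with W_h = N_h/N and N = 5050:
  stratum 1: (1100/5050)²·(1 − 232/1100)·143.7²/232 = 3.33239
  stratum 2: (1200/5050)²·(1 − 114/1200)·17.2²/114 = 0.132611
  stratum 3: (250/5050)²·(1 − 52/250)·108.2²/52 = 0.436992
  stratum 4: (1200/5050)²·(1 − 40/1200)·125.6²/40 = 21.5266
  stratum 5: (1300/5050)²·(1 − 37/1300)·75.9²/37 = 10.0241
V̂(ȳ_st) = 35.4527
SE(ȳ_st) = √35.4527 = 5.95422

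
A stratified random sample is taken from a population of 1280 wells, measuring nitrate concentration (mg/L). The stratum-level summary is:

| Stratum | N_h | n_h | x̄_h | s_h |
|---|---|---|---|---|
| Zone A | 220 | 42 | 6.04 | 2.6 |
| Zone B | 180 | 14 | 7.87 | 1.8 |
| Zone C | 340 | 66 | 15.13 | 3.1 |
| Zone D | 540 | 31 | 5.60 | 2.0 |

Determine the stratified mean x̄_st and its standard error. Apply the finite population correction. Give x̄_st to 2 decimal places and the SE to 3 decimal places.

x̄_st = Σ W_h x̄_h = (220·6.04 + 180·7.87 + 340·15.13 + 540·5.60)/1280 = 8.52625
V̂(x̄_st) = Σ W_h² (1 − n_h/N_h) s_h²/n_h, with W_h = N_h/N and N = 1280:
  stratum Zone A: (220/1280)²·(1 − 42/220)·2.6²/42 = 0.00384698
  stratum Zone B: (180/1280)²·(1 − 14/180)·1.8²/14 = 0.00422063
  stratum Zone C: (340/1280)²·(1 − 66/340)·3.1²/66 = 0.00827921
  stratum Zone D: (540/1280)²·(1 − 31/540)·2.0²/31 = 0.0216466
V̂(x̄_st) = 0.0379934
SE(x̄_st) = √0.0379934 = 0.194919

x̄_st ≈ 8.53, SE ≈ 0.195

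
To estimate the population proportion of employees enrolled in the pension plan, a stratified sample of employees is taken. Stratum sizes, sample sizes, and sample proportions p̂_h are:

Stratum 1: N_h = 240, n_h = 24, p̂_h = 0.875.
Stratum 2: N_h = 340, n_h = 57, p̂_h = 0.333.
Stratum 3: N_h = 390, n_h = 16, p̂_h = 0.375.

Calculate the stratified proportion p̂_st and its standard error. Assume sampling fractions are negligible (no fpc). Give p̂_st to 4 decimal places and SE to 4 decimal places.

N = 970; stratum weights W_h = N_h/N.
p̂_st = Σ W_h p̂_h = (240·0.875 + 340·0.333 + 390·0.375)/970 = 0.48399
V̂(p̂_st) = Σ W_h² p̂_h(1−p̂_h)/(n_h−1):
  stratum 1: (240/970)²·0.875·0.125/23 = 0.000291118
  stratum 2: (340/970)²·0.333·0.667/56 = 0.0004873
  stratum 3: (390/970)²·0.375·0.625/15 = 0.00252584
V̂(p̂_st) = 0.00330426; SE = √V̂ = 0.0574827

p̂_st ≈ 0.4840, SE ≈ 0.0575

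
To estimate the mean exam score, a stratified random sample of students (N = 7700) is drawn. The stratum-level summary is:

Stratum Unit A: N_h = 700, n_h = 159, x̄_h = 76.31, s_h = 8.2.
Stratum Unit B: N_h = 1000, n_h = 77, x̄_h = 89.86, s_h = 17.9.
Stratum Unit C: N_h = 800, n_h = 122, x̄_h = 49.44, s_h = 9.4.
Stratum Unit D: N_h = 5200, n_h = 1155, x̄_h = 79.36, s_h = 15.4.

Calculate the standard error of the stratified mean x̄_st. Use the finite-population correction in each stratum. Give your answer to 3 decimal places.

V̂(x̄_st) = Σ W_h² (1 − n_h/N_h) s_h²/n_h, with W_h = N_h/N and N = 7700:
  stratum Unit A: (700/7700)²·(1 − 159/700)·8.2²/159 = 0.00270112
  stratum Unit B: (1000/7700)²·(1 − 77/1000)·17.9²/77 = 0.0647792
  stratum Unit C: (800/7700)²·(1 − 122/800)·9.4²/122 = 0.00662574
  stratum Unit D: (5200/7700)²·(1 − 1155/5200)·15.4²/1155 = 0.072845
V̂(x̄_st) = 0.146951
SE(x̄_st) = √0.146951 = 0.383342

SE(x̄_st) ≈ 0.383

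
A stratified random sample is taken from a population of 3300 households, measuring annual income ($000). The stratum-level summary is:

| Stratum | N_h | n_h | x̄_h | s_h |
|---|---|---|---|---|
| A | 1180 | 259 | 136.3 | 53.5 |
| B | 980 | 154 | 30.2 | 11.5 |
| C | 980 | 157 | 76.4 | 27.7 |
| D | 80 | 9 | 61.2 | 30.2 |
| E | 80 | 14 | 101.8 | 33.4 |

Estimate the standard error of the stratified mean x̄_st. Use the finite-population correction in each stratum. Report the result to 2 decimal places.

V̂(x̄_st) = Σ W_h² (1 − n_h/N_h) s_h²/n_h, with W_h = N_h/N and N = 3300:
  stratum A: (1180/3300)²·(1 − 259/1180)·53.5²/259 = 1.10286
  stratum B: (980/3300)²·(1 − 154/980)·11.5²/154 = 0.0638342
  stratum C: (980/3300)²·(1 − 157/980)·27.7²/157 = 0.361958
  stratum D: (80/3300)²·(1 − 9/80)·30.2²/9 = 0.0528557
  stratum E: (80/3300)²·(1 − 14/80)·33.4²/14 = 0.0386341
V̂(x̄_st) = 1.62014
SE(x̄_st) = √1.62014 = 1.27285

SE(x̄_st) ≈ 1.27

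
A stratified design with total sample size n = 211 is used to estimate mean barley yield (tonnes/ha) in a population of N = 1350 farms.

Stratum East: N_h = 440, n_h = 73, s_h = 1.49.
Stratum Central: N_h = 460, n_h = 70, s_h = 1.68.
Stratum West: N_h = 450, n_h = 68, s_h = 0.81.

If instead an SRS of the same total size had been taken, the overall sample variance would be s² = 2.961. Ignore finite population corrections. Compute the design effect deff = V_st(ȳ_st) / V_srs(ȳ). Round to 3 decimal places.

V̂(ȳ_st) = Σ W_h² s_h²/n_h, with W_h = N_h/N and N = 1350:
  stratum East: (440/1350)²·1.49²/73 = 0.00323063
  stratum Central: (460/1350)²·1.68²/70 = 0.00468132
  stratum West: (450/1350)²·0.81²/68 = 0.00107206
V_st = 0.00898401
V_srs = s²/n = 2.961/211 = 0.0140332
deff = V_st / V_srs = 0.00898401/0.0140332 = 0.6402

deff ≈ 0.640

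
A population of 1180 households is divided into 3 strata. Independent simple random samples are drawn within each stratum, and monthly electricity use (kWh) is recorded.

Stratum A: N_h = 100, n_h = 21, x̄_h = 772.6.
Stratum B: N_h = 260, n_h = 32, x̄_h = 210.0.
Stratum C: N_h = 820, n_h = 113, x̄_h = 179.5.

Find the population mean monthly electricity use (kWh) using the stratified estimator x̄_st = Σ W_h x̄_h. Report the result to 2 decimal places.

x̄_st ≈ 236.48

N = Σ N_h = 1180. Stratum weights W_h = N_h/N.
x̄_st = (100·772.6 + 260·210.0 + 820·179.5) / 1180 = 236.4831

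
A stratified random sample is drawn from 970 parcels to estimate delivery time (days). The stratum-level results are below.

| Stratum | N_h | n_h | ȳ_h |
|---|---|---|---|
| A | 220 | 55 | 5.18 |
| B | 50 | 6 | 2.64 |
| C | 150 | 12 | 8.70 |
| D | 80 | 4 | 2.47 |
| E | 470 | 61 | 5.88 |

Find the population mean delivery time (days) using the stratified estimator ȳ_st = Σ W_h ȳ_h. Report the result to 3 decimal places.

N = Σ N_h = 970. Stratum weights W_h = N_h/N.
ȳ_st = (220·5.18 + 50·2.64 + 150·8.70 + 80·2.47 + 470·5.88) / 970 = 5.70907

ȳ_st ≈ 5.709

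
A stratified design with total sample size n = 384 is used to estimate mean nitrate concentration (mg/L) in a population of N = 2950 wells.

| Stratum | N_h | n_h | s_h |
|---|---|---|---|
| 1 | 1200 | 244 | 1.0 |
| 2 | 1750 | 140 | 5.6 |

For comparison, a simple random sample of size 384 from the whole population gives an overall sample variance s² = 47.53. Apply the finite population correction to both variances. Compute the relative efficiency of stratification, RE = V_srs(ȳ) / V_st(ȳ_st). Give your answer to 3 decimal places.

RE ≈ 1.474

V̂(ȳ_st) = Σ W_h² (1 − n_h/N_h) s_h²/n_h, with W_h = N_h/N and N = 2950:
  stratum 1: (1200/2950)²·(1 − 244/1200)·1.0²/244 = 0.000540263
  stratum 2: (1750/2950)²·(1 − 140/1750)·5.6²/140 = 0.0725217
V_st = 0.073062
V_srs = (1 − 384/2950)·47.53/384 = 0.107664
Relative efficiency = V_srs / V_st = 0.107664/0.073062 = 1.4736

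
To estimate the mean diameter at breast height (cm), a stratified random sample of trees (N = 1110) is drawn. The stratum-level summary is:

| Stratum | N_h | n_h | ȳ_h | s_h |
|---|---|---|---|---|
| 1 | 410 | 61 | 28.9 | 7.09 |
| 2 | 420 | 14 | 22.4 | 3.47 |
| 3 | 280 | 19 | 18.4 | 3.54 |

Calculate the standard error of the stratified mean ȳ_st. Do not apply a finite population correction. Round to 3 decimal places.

SE(ȳ_st) ≈ 0.527

V̂(ȳ_st) = Σ W_h² s_h²/n_h, with W_h = N_h/N and N = 1110:
  stratum 1: (410/1110)²·7.09²/61 = 0.112431
  stratum 2: (420/1110)²·3.47²/14 = 0.123136
  stratum 3: (280/1110)²·3.54²/19 = 0.0419685
V̂(ȳ_st) = 0.277535
SE(ȳ_st) = √0.277535 = 0.526816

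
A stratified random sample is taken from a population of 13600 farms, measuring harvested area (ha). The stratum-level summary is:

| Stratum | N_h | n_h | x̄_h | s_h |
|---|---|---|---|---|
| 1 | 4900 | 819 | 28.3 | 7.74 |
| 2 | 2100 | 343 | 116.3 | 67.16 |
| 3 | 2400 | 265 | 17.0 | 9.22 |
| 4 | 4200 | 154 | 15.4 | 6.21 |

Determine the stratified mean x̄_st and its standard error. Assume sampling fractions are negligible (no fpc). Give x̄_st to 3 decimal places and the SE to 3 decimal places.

x̄_st ≈ 35.910, SE ≈ 0.597

x̄_st = Σ W_h x̄_h = (4900·28.3 + 2100·116.3 + 2400·17.0 + 4200·15.4)/13600 = 35.91029
V̂(x̄_st) = Σ W_h² s_h²/n_h, with W_h = N_h/N and N = 13600:
  stratum 1: (4900/13600)²·7.74²/819 = 0.00949538
  stratum 2: (2100/13600)²·67.16²/343 = 0.313536
  stratum 3: (2400/13600)²·9.22²/265 = 0.00998989
  stratum 4: (4200/13600)²·6.21²/154 = 0.0238827
V̂(x̄_st) = 0.356904
SE(x̄_st) = √0.356904 = 0.597415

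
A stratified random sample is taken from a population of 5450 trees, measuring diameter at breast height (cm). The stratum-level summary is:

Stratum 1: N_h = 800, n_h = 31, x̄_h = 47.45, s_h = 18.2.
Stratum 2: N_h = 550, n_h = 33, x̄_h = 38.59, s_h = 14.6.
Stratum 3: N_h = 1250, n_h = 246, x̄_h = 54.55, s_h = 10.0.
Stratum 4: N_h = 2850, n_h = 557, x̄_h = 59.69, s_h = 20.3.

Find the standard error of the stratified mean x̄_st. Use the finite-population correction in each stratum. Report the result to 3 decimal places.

V̂(x̄_st) = Σ W_h² (1 − n_h/N_h) s_h²/n_h, with W_h = N_h/N and N = 5450:
  stratum 1: (800/5450)²·(1 − 31/800)·18.2²/31 = 0.221312
  stratum 2: (550/5450)²·(1 − 33/550)·14.6²/33 = 0.0618375
  stratum 3: (1250/5450)²·(1 − 246/1250)·10.0²/246 = 0.0171757
  stratum 4: (2850/5450)²·(1 − 557/2850)·20.3²/557 = 0.162777
V̂(x̄_st) = 0.463102
SE(x̄_st) = √0.463102 = 0.680516

SE(x̄_st) ≈ 0.681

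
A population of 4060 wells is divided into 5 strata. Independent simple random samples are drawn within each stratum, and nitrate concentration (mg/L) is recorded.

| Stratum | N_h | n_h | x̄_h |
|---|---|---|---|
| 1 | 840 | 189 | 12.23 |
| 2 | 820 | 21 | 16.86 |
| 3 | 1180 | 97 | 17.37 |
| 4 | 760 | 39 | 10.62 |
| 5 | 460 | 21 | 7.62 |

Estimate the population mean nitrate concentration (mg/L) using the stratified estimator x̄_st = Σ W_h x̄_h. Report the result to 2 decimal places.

N = Σ N_h = 4060. Stratum weights W_h = N_h/N.
x̄_st = (840·12.23 + 820·16.86 + 1180·17.37 + 760·10.62 + 460·7.62) / 4060 = 13.8353

x̄_st ≈ 13.84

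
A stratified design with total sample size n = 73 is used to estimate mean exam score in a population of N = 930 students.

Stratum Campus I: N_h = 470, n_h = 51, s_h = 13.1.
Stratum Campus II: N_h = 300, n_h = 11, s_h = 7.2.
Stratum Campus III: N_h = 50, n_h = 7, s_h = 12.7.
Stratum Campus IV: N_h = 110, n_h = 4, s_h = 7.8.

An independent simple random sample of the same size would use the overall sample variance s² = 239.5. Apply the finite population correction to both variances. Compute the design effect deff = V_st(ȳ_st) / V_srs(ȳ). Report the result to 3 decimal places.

deff ≈ 0.496

V̂(ȳ_st) = Σ W_h² (1 − n_h/N_h) s_h²/n_h, with W_h = N_h/N and N = 930:
  stratum Campus I: (470/930)²·(1 − 51/470)·13.1²/51 = 0.766158
  stratum Campus II: (300/930)²·(1 − 11/300)·7.2²/11 = 0.472417
  stratum Campus III: (50/930)²·(1 − 7/50)·12.7²/7 = 0.0572772
  stratum Campus IV: (110/930)²·(1 − 4/110)·7.8²/4 = 0.205051
V_st = 1.5009
V_srs = (1 − 73/930)·239.5/73 = 3.0233
deff = V_st / V_srs = 1.5009/3.0233 = 0.4964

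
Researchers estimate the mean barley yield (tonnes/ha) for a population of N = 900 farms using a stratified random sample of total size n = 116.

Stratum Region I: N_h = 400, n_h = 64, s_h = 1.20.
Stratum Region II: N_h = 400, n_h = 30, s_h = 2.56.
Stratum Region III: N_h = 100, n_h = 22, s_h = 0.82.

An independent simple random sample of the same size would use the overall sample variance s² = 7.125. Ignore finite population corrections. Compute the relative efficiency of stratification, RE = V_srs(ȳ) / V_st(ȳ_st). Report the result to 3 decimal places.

V̂(ȳ_st) = Σ W_h² s_h²/n_h, with W_h = N_h/N and N = 900:
  stratum Region I: (400/900)²·1.20²/64 = 0.00444444
  stratum Region II: (400/900)²·2.56²/30 = 0.0431513
  stratum Region III: (100/900)²·0.82²/22 = 0.000377329
V_st = 0.047973
V_srs = s²/n = 7.125/116 = 0.0614224
Relative efficiency = V_srs / V_st = 0.0614224/0.047973 = 1.2804

RE ≈ 1.280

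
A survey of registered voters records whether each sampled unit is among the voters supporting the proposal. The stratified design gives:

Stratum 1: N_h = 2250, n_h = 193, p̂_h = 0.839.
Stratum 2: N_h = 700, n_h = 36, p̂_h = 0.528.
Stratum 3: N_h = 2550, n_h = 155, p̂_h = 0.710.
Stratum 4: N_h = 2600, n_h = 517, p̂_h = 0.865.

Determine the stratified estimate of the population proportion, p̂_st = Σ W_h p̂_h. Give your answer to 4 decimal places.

p̂_st ≈ 0.7799

N = 8100; stratum weights W_h = N_h/N.
p̂_st = Σ W_h p̂_h = (2250·0.839 + 700·0.528 + 2550·0.710 + 2600·0.865)/8100 = 0.77986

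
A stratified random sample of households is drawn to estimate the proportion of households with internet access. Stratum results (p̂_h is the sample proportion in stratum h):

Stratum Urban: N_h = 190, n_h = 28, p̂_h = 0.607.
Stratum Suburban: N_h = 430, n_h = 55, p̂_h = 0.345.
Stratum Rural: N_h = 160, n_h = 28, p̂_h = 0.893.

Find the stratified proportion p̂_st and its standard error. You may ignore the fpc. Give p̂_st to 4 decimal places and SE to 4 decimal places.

N = 780; stratum weights W_h = N_h/N.
p̂_st = Σ W_h p̂_h = (190·0.607 + 430·0.345 + 160·0.893)/780 = 0.52123
V̂(p̂_st) = Σ W_h² p̂_h(1−p̂_h)/(n_h−1):
  stratum Urban: (190/780)²·0.607·0.393/27 = 0.000524246
  stratum Suburban: (430/780)²·0.345·0.655/54 = 0.00127179
  stratum Rural: (160/780)²·0.893·0.107/27 = 0.000148909
V̂(p̂_st) = 0.00194494; SE = √V̂ = 0.0441015

p̂_st ≈ 0.5212, SE ≈ 0.0441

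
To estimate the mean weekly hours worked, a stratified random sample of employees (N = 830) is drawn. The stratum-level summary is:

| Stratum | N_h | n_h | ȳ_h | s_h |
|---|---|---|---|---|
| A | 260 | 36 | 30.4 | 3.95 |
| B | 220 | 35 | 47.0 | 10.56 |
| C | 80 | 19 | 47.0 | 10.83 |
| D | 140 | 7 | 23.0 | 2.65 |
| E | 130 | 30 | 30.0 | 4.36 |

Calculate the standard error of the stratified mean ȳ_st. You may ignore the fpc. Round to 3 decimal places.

SE(ȳ_st) ≈ 0.606

V̂(ȳ_st) = Σ W_h² s_h²/n_h, with W_h = N_h/N and N = 830:
  stratum A: (260/830)²·3.95²/36 = 0.0425287
  stratum B: (220/830)²·10.56²/35 = 0.223846
  stratum C: (80/830)²·10.83²/19 = 0.0573492
  stratum D: (140/830)²·2.65²/7 = 0.0285426
  stratum E: (130/830)²·4.36²/30 = 0.0155447
V̂(ȳ_st) = 0.367811
SE(ȳ_st) = √0.367811 = 0.606474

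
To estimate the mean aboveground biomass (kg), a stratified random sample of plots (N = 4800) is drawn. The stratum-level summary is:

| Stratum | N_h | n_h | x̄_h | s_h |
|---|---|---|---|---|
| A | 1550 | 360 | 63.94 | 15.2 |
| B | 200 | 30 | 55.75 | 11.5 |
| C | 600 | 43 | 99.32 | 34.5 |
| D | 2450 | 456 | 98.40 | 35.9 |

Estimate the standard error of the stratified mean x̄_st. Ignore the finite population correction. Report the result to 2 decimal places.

SE(x̄_st) ≈ 1.12

V̂(x̄_st) = Σ W_h² s_h²/n_h, with W_h = N_h/N and N = 4800:
  stratum A: (1550/4800)²·15.2²/360 = 0.0669215
  stratum B: (200/4800)²·11.5²/30 = 0.00765336
  stratum C: (600/4800)²·34.5²/43 = 0.432504
  stratum D: (2450/4800)²·35.9²/456 = 0.736332
V̂(x̄_st) = 1.24341
SE(x̄_st) = √1.24341 = 1.11508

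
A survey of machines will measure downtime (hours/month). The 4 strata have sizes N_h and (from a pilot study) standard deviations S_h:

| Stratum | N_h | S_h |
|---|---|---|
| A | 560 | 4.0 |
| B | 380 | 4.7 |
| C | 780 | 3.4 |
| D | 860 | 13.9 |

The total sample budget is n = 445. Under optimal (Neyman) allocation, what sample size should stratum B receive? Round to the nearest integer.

43

Neyman allocation: n_h = n · N_h S_h / Σ N_i S_i, with n = 445.
  stratum A: N_h·S_h = 560·4.0 = 2240.00
  stratum B: N_h·S_h = 380·4.7 = 1786.00
  stratum C: N_h·S_h = 780·3.4 = 2652.00
  stratum D: N_h·S_h = 860·13.9 = 11954.00
Σ N_h S_h = 18632.00
n for stratum B = 445·1786.00/18632.00 = 42.656 → 43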